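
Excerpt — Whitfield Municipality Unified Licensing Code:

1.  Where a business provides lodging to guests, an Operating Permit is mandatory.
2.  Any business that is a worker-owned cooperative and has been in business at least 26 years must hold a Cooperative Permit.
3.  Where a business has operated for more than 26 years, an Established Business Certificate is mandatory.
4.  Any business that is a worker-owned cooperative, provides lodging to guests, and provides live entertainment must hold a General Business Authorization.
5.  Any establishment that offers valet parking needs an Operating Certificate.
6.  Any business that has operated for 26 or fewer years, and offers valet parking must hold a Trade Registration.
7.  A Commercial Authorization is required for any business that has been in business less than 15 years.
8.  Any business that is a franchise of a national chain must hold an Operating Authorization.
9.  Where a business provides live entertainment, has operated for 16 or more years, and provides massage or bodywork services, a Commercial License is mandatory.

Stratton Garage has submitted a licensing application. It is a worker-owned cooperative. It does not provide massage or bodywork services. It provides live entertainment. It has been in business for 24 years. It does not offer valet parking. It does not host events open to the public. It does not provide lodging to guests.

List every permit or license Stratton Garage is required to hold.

None

1. does not provide lodging to guests → Operating Permit not required.
2. is a worker-owned cooperative; years in business 24 < 26 → Cooperative Permit not required.
3. years in business 24 ≤ 26 → Established Business Certificate not required.
4. is a worker-owned cooperative; does not provide lodging to guests; provides live entertainment → General Business Authorization not required.
5. does not offer valet parking → Operating Certificate not required.
6. years in business 24 ≤ 26; does not offer valet parking → Trade Registration not required.
7. years in business 24 ≥ 15 → Commercial Authorization not required.
8. is a worker-owned cooperative (not: is a franchise of a national chain) → Operating Authorization not required.
9. provides live entertainment; years in business 24 ≥ 16; does not provide massage or bodywork services → Commercial License not required.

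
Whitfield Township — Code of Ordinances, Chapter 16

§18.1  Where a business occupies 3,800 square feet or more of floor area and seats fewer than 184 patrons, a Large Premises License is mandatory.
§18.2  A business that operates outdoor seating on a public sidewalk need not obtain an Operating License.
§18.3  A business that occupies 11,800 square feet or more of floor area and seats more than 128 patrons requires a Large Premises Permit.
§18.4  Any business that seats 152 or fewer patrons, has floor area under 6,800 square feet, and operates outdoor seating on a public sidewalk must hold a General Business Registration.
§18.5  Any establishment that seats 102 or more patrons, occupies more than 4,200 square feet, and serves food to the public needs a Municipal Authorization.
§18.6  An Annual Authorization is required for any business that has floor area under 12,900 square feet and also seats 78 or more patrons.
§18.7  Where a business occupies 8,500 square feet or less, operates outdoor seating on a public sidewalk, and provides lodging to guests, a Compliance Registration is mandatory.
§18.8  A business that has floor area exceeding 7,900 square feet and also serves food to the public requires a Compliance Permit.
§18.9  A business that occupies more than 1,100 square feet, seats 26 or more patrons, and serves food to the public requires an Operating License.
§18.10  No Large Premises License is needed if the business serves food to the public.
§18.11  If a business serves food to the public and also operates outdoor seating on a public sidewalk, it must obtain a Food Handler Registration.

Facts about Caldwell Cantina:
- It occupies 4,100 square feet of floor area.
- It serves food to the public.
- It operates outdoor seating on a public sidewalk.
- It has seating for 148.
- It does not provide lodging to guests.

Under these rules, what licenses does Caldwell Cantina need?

Annual Authorization, Food Handler Registration, General Business Registration

§18.1 floor area 4,100 square feet ≥ 3,800 square feet; seating 148 < 184 → Large Premises License required.
§18.2 operates outdoor seating on a public sidewalk → exempt from Operating License.
§18.3 floor area 4,100 square feet < 11,800 square feet; seating 148 > 128 → Large Premises Permit not required.
§18.4 seating 148 ≤ 152; floor area 4,100 square feet < 6,800 square feet; operates outdoor seating on a public sidewalk → General Business Registration required.
§18.5 seating 148 ≥ 102; floor area 4,100 square feet ≤ 4,200 square feet; serves food to the public → Municipal Authorization not required.
§18.6 floor area 4,100 square feet < 12,900 square feet; seating 148 ≥ 78 → Annual Authorization required.
§18.7 floor area 4,100 square feet ≤ 8,500 square feet; operates outdoor seating on a public sidewalk; does not provide lodging to guests → Compliance Registration not required.
§18.8 floor area 4,100 square feet ≤ 7,900 square feet; serves food to the public → Compliance Permit not required.
§18.9 floor area 4,100 square feet > 1,100 square feet; seating 148 ≥ 26; serves food to the public → Operating License required.
§18.10 serves food to the public → exempt from Large Premises License.
§18.11 serves food to the public; operates outdoor seating on a public sidewalk → Food Handler Registration required.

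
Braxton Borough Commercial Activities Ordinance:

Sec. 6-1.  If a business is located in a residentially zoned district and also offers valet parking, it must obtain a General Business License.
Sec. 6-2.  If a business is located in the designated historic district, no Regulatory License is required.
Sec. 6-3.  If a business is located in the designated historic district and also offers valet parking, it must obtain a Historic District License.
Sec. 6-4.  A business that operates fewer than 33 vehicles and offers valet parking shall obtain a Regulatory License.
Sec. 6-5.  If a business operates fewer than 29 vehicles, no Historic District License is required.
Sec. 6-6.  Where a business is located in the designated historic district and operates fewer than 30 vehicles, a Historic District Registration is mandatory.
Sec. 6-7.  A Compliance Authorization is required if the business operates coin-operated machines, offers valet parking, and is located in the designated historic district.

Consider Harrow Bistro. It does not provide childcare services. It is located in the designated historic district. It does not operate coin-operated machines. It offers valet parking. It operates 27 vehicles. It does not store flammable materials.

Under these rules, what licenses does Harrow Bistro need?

Sec. 6-1. is located in the designated historic district (not: is located in a residentially zoned district); offers valet parking → General Business License not required.
Sec. 6-2. is located in the designated historic district → exempt from Regulatory License.
Sec. 6-3. is located in the designated historic district; offers valet parking → Historic District License required.
Sec. 6-4. vehicles 27 < 33; offers valet parking → Regulatory License required.
Sec. 6-5. vehicles 27 < 29 → exempt from Historic District License.
Sec. 6-6. is located in the designated historic district; vehicles 27 < 30 → Historic District Registration required.
Sec. 6-7. does not operate coin-operated machines; offers valet parking; is located in the designated historic district → Compliance Authorization not required.

Historic District Registration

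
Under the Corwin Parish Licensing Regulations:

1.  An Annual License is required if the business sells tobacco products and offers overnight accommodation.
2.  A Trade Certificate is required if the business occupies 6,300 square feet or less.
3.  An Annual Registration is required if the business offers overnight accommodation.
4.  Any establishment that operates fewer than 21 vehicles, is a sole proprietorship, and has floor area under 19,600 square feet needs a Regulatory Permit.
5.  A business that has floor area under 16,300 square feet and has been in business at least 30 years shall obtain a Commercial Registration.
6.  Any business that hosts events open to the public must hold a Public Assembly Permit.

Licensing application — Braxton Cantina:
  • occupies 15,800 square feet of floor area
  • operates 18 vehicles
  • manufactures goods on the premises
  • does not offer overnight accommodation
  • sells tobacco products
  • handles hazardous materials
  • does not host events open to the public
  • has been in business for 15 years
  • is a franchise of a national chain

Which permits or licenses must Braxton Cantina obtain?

None

1. sells tobacco products; does not offer overnight accommodation → Annual License not required.
2. floor area 15,800 square feet > 6,300 square feet → Trade Certificate not required.
3. does not offer overnight accommodation → Annual Registration not required.
4. vehicles 18 < 21; is a franchise of a national chain (not: is a sole proprietorship); floor area 15,800 square feet < 19,600 square feet → Regulatory Permit not required.
5. floor area 15,800 square feet < 16,300 square feet; years in business 15 < 30 → Commercial Registration not required.
6. does not host events open to the public → Public Assembly Permit not required.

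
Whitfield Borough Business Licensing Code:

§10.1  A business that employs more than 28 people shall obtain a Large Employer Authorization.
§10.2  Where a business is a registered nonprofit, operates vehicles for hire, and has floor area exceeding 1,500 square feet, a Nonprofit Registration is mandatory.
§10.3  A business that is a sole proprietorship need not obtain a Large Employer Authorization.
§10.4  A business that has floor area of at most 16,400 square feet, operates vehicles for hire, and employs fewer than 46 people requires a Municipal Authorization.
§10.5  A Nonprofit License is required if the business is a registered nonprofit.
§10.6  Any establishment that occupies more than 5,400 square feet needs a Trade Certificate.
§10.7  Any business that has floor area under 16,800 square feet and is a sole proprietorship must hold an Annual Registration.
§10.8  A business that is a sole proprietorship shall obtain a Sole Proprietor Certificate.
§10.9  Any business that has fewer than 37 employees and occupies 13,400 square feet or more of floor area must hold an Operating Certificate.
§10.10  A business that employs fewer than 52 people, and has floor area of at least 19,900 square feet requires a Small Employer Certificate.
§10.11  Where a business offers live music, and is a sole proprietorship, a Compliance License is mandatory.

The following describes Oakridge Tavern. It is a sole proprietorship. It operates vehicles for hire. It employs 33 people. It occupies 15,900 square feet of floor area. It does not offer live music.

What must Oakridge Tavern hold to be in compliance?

§10.1 employees 33 > 28 → Large Employer Authorization required.
§10.2 is a sole proprietorship (not: is a registered nonprofit); operates vehicles for hire; floor area 15,900 square feet > 1,500 square feet → Nonprofit Registration not required.
§10.3 is a sole proprietorship → exempt from Large Employer Authorization.
§10.4 floor area 15,900 square feet ≤ 16,400 square feet; operates vehicles for hire; employees 33 < 46 → Municipal Authorization required.
§10.5 is a sole proprietorship (not: is a registered nonprofit) → Nonprofit License not required.
§10.6 floor area 15,900 square feet > 5,400 square feet → Trade Certificate required.
§10.7 floor area 15,900 square feet < 16,800 square feet; is a sole proprietorship → Annual Registration required.
§10.8 is a sole proprietorship → Sole Proprietor Certificate required.
§10.9 employees 33 < 37; floor area 15,900 square feet ≥ 13,400 square feet → Operating Certificate required.
§10.10 employees 33 < 52; floor area 15,900 square feet < 19,900 square feet → Small Employer Certificate not required.
§10.11 does not offer live music; is a sole proprietorship → Compliance License not required.

Annual Registration, Municipal Authorization, Operating Certificate, Sole Proprietor Certificate, Trade Certificate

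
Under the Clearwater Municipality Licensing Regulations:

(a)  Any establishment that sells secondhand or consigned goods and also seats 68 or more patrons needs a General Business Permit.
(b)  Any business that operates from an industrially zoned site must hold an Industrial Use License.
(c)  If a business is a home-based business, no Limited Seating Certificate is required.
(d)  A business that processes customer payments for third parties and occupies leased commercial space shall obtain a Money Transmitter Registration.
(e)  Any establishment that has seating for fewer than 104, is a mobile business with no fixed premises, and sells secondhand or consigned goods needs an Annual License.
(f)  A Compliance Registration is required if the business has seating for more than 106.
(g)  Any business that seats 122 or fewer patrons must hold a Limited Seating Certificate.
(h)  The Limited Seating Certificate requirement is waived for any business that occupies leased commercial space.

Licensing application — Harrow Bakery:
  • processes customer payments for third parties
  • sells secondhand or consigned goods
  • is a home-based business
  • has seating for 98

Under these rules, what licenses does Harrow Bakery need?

(a) sells secondhand or consigned goods; seating 98 ≥ 68 → General Business Permit required.
(b) is a home-based business (not: operates from an industrially zoned site) → Industrial Use License not required.
(c) is a home-based business → exempt from Limited Seating Certificate.
(d) processes customer payments for third parties; is a home-based business (not: occupies leased commercial space) → Money Transmitter Registration not required.
(e) seating 98 < 104; is a home-based business (not: is a mobile business with no fixed premises); sells secondhand or consigned goods → Annual License not required.
(f) seating 98 ≤ 106 → Compliance Registration not required.
(g) seating 98 ≤ 122 → Limited Seating Certificate required.
(h) is a home-based business (not: occupies leased commercial space) → Limited Seating Certificate exemption does not apply.

General Business Permit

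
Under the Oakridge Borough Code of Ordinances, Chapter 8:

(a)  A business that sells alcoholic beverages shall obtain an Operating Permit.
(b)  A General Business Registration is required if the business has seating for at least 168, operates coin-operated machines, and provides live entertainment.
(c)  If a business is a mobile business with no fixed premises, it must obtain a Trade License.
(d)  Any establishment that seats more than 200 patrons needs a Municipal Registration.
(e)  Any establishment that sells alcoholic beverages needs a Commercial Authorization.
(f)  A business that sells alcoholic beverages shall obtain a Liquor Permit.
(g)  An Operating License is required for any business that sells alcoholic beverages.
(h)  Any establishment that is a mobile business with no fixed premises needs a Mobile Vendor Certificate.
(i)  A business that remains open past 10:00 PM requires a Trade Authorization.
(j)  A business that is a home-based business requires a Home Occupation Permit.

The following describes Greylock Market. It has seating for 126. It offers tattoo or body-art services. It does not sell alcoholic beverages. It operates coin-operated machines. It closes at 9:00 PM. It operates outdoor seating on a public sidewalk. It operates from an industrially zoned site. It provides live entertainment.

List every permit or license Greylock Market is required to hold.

(a) does not sell alcoholic beverages → Operating Permit not required.
(b) seating 126 < 168; operates coin-operated machines; provides live entertainment → General Business Registration not required.
(c) operates from an industrially zoned site (not: is a mobile business with no fixed premises) → Trade License not required.
(d) seating 126 ≤ 200 → Municipal Registration not required.
(e) does not sell alcoholic beverages → Commercial Authorization not required.
(f) does not sell alcoholic beverages → Liquor Permit not required.
(g) does not sell alcoholic beverages → Operating License not required.
(h) operates from an industrially zoned site (not: is a mobile business with no fixed premises) → Mobile Vendor Certificate not required.
(i) closes 9:00 PM, at/before 10:00 PM → Trade Authorization not required.
(j) operates from an industrially zoned site (not: is a home-based business) → Home Occupation Permit not required.

None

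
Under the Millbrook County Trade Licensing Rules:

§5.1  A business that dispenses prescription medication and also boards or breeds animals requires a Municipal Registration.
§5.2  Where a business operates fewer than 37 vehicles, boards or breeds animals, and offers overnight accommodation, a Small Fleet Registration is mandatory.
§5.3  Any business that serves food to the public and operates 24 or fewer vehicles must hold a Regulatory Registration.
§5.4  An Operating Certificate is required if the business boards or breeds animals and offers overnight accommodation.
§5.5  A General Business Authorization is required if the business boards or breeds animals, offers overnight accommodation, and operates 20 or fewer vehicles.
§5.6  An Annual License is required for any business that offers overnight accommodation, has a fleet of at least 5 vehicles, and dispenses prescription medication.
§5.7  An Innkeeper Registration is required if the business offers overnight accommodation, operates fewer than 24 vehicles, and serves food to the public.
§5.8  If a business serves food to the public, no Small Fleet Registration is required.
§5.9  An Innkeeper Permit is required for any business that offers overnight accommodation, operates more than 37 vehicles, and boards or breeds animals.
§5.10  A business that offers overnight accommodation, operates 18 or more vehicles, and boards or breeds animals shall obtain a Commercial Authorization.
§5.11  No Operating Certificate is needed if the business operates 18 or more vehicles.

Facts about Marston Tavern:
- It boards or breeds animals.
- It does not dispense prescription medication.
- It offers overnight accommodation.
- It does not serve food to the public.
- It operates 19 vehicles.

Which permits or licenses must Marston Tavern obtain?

§5.1 does not dispense prescription medication; boards or breeds animals → Municipal Registration not required.
§5.2 vehicles 19 < 37; boards or breeds animals; offers overnight accommodation → Small Fleet Registration required.
§5.3 does not serve food to the public; vehicles 19 ≤ 24 → Regulatory Registration not required.
§5.4 boards or breeds animals; offers overnight accommodation → Operating Certificate required.
§5.5 boards or breeds animals; offers overnight accommodation; vehicles 19 ≤ 20 → General Business Authorization required.
§5.6 offers overnight accommodation; vehicles 19 ≥ 5; does not dispense prescription medication → Annual License not required.
§5.7 offers overnight accommodation; vehicles 19 < 24; does not serve food to the public → Innkeeper Registration not required.
§5.8 does not serve food to the public → Small Fleet Registration exemption does not apply.
§5.9 offers overnight accommodation; vehicles 19 ≤ 37; boards or breeds animals → Innkeeper Permit not required.
§5.10 offers overnight accommodation; vehicles 19 ≥ 18; boards or breeds animals → Commercial Authorization required.
§5.11 vehicles 19 ≥ 18 → exempt from Operating Certificate.

Commercial Authorization, General Business Authorization, Small Fleet Registration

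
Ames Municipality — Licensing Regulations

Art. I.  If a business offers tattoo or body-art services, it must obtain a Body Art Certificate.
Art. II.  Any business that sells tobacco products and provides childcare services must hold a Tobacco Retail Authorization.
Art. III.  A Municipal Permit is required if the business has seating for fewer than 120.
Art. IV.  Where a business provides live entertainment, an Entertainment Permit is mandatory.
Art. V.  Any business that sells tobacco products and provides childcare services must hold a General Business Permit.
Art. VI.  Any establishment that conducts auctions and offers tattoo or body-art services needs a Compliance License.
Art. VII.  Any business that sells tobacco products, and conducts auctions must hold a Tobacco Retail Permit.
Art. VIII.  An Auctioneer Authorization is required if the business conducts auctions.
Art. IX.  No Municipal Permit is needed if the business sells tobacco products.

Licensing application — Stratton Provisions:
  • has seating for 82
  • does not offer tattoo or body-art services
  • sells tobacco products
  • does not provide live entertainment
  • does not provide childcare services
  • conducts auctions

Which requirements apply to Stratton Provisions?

Art. I. does not offer tattoo or body-art services → Body Art Certificate not required.
Art. II. sells tobacco products; does not provide childcare services → Tobacco Retail Authorization not required.
Art. III. seating 82 < 120 → Municipal Permit required.
Art. IV. does not provide live entertainment → Entertainment Permit not required.
Art. V. sells tobacco products; does not provide childcare services → General Business Permit not required.
Art. VI. conducts auctions; does not offer tattoo or body-art services → Compliance License not required.
Art. VII. sells tobacco products; conducts auctions → Tobacco Retail Permit required.
Art. VIII. conducts auctions → Auctioneer Authorization required.
Art. IX. sells tobacco products → exempt from Municipal Permit.

Auctioneer Authorization, Tobacco Retail Permit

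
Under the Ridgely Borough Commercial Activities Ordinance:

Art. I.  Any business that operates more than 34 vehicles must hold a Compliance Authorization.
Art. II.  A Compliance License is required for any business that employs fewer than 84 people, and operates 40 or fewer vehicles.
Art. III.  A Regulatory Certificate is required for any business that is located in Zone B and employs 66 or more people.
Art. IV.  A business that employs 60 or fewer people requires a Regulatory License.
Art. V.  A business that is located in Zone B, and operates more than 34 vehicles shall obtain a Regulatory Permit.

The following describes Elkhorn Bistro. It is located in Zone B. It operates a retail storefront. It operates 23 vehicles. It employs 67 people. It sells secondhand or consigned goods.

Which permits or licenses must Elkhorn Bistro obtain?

Art. I. vehicles 23 ≤ 34 → Compliance Authorization not required.
Art. II. employees 67 < 84; vehicles 23 ≤ 40 → Compliance License required.
Art. III. is located in Zone B; employees 67 ≥ 66 → Regulatory Certificate required.
Art. IV. employees 67 > 60 → Regulatory License not required.
Art. V. is located in Zone B; vehicles 23 ≤ 34 → Regulatory Permit not required.

Compliance License, Regulatory Certificate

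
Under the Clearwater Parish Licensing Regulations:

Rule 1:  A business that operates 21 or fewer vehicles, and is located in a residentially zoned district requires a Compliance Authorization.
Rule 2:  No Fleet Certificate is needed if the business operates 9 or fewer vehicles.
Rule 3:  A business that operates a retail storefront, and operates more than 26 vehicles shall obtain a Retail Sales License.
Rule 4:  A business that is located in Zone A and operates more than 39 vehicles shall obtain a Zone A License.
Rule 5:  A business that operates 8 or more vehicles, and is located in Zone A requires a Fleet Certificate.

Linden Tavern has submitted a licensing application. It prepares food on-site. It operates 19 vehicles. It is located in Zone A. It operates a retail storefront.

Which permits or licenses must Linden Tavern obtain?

Fleet Certificate

Rule 1: vehicles 19 ≤ 21; is located in Zone A (not: is located in a residentially zoned district) → Compliance Authorization not required.
Rule 2: vehicles 19 > 9 → Fleet Certificate exemption does not apply.
Rule 3: operates a retail storefront; vehicles 19 ≤ 26 → Retail Sales License not required.
Rule 4: is located in Zone A; vehicles 19 ≤ 39 → Zone A License not required.
Rule 5: vehicles 19 ≥ 8; is located in Zone A → Fleet Certificate required.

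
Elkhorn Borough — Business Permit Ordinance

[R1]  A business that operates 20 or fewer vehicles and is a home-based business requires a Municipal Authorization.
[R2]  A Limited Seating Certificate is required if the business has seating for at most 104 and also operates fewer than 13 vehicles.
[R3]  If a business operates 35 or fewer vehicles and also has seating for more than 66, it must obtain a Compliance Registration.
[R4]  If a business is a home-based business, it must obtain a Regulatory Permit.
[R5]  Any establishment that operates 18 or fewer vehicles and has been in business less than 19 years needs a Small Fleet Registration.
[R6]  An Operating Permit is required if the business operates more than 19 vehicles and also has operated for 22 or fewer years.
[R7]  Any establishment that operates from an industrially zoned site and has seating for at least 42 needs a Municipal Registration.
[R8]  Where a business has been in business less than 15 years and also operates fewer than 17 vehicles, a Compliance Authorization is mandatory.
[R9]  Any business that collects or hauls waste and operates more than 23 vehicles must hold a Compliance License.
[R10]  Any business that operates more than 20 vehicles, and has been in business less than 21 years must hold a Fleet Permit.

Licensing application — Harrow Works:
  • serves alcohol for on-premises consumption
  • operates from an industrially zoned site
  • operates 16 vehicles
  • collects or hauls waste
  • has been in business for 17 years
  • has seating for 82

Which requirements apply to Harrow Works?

Compliance Registration, Municipal Registration, Small Fleet Registration

[R1] vehicles 16 ≤ 20; operates from an industrially zoned site (not: is a home-based business) → Municipal Authorization not required.
[R2] seating 82 ≤ 104; vehicles 16 ≥ 13 → Limited Seating Certificate not required.
[R3] vehicles 16 ≤ 35; seating 82 > 66 → Compliance Registration required.
[R4] operates from an industrially zoned site (not: is a home-based business) → Regulatory Permit not required.
[R5] vehicles 16 ≤ 18; years in business 17 < 19 → Small Fleet Registration required.
[R6] vehicles 16 ≤ 19; years in business 17 ≤ 22 → Operating Permit not required.
[R7] operates from an industrially zoned site; seating 82 ≥ 42 → Municipal Registration required.
[R8] years in business 17 ≥ 15; vehicles 16 < 17 → Compliance Authorization not required.
[R9] collects or hauls waste; vehicles 16 ≤ 23 → Compliance License not required.
[R10] vehicles 16 ≤ 20; years in business 17 < 21 → Fleet Permit not required.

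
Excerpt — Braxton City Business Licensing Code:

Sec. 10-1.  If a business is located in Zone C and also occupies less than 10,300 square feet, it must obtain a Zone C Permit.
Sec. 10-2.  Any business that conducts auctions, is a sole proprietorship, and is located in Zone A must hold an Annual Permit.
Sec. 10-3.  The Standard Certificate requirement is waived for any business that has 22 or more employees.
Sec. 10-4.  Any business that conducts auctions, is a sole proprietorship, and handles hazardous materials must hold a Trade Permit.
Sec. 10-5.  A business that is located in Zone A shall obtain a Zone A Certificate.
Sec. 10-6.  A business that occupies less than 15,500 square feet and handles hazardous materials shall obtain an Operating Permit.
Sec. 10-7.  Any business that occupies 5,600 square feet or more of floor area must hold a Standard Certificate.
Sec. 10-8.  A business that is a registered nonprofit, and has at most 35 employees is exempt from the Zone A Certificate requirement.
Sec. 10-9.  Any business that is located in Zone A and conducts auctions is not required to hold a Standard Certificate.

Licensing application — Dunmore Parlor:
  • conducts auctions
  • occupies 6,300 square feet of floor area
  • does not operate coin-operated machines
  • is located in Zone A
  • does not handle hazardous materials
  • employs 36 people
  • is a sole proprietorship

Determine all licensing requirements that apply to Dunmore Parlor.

Annual Permit, Zone A Certificate

Sec. 10-1. is located in Zone A (not: is located in Zone C); floor area 6,300 square feet < 10,300 square feet → Zone C Permit not required.
Sec. 10-2. conducts auctions; is a sole proprietorship; is located in Zone A → Annual Permit required.
Sec. 10-3. employees 36 ≥ 22 → exempt from Standard Certificate.
Sec. 10-4. conducts auctions; is a sole proprietorship; does not handle hazardous materials → Trade Permit not required.
Sec. 10-5. is located in Zone A → Zone A Certificate required.
Sec. 10-6. floor area 6,300 square feet < 15,500 square feet; does not handle hazardous materials → Operating Permit not required.
Sec. 10-7. floor area 6,300 square feet ≥ 5,600 square feet → Standard Certificate required.
Sec. 10-8. is a sole proprietorship (not: is a registered nonprofit); employees 36 > 35 → Zone A Certificate exemption does not apply.
Sec. 10-9. is located in Zone A; conducts auctions → exempt from Standard Certificate.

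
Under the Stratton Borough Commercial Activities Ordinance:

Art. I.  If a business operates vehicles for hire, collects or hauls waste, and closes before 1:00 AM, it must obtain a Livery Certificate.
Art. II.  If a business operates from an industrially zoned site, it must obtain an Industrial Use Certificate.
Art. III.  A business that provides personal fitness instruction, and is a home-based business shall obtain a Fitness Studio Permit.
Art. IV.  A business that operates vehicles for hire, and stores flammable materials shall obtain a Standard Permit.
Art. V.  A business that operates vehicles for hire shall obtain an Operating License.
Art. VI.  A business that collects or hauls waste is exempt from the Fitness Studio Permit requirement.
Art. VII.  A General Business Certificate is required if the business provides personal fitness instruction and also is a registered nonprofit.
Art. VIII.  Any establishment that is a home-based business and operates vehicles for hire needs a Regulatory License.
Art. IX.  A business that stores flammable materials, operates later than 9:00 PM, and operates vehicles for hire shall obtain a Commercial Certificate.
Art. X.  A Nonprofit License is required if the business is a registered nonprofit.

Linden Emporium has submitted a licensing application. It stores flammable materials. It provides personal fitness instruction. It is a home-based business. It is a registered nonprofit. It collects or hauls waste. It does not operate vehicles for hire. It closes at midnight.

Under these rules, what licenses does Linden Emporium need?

General Business Certificate, Nonprofit License

Art. I. does not operate vehicles for hire; collects or hauls waste; closes midnight, at/before 1:00 AM → Livery Certificate not required.
Art. II. is a home-based business (not: operates from an industrially zoned site) → Industrial Use Certificate not required.
Art. III. provides personal fitness instruction; is a home-based business → Fitness Studio Permit required.
Art. IV. does not operate vehicles for hire; stores flammable materials → Standard Permit not required.
Art. V. does not operate vehicles for hire → Operating License not required.
Art. VI. collects or hauls waste → exempt from Fitness Studio Permit.
Art. VII. provides personal fitness instruction; is a registered nonprofit → General Business Certificate required.
Art. VIII. is a home-based business; does not operate vehicles for hire → Regulatory License not required.
Art. IX. stores flammable materials; closes midnight, after 9:00 PM; does not operate vehicles for hire → Commercial Certificate not required.
Art. X. is a registered nonprofit → Nonprofit License required.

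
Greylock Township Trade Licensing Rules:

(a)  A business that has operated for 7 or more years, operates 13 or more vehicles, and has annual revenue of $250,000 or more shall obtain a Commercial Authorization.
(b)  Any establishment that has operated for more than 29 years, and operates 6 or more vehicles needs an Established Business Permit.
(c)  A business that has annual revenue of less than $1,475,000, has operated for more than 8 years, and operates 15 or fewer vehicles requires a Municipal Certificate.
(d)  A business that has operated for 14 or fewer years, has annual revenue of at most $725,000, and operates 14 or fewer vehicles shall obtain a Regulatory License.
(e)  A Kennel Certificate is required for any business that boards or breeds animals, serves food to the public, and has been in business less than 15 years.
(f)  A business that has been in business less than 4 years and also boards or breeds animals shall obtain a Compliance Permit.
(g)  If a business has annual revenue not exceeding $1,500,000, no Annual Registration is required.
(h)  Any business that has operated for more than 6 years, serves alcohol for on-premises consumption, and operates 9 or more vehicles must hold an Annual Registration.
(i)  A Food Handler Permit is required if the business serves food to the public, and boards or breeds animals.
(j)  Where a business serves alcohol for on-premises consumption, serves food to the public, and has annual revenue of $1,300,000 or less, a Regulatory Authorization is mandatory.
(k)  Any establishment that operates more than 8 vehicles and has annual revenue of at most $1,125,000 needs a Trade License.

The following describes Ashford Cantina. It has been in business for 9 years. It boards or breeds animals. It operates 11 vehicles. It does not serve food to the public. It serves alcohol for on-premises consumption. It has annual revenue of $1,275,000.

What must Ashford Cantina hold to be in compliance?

Municipal Certificate

(a) years in business 9 ≥ 7; vehicles 11 < 13; revenue $1,275,000 ≥ $250,000 → Commercial Authorization not required.
(b) years in business 9 ≤ 29; vehicles 11 ≥ 6 → Established Business Permit not required.
(c) revenue $1,275,000 < $1,475,000; years in business 9 > 8; vehicles 11 ≤ 15 → Municipal Certificate required.
(d) years in business 9 ≤ 14; revenue $1,275,000 > $725,000; vehicles 11 ≤ 14 → Regulatory License not required.
(e) boards or breeds animals; does not serve food to the public; years in business 9 < 15 → Kennel Certificate not required.
(f) years in business 9 ≥ 4; boards or breeds animals → Compliance Permit not required.
(g) revenue $1,275,000 ≤ $1,500,000 → exempt from Annual Registration.
(h) years in business 9 > 6; serves alcohol for on-premises consumption; vehicles 11 ≥ 9 → Annual Registration required.
(i) does not serve food to the public; boards or breeds animals → Food Handler Permit not required.
(j) serves alcohol for on-premises consumption; does not serve food to the public; revenue $1,275,000 ≤ $1,300,000 → Regulatory Authorization not required.
(k) vehicles 11 > 8; revenue $1,275,000 > $1,125,000 → Trade License not required.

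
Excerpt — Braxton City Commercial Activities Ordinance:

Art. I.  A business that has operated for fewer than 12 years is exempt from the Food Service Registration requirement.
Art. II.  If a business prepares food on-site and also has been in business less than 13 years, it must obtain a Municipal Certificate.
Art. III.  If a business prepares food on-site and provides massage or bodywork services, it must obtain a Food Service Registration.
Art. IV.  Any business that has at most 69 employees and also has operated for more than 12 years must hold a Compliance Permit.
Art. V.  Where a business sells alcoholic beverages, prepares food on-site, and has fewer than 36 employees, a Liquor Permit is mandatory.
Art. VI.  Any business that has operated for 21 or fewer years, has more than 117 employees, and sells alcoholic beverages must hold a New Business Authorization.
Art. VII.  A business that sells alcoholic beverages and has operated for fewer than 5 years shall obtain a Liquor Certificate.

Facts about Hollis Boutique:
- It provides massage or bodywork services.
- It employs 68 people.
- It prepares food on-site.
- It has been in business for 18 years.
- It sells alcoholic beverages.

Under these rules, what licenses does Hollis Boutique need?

Compliance Permit, Food Service Registration

Art. I. years in business 18 ≥ 12 → Food Service Registration exemption does not apply.
Art. II. prepares food on-site; years in business 18 ≥ 13 → Municipal Certificate not required.
Art. III. prepares food on-site; provides massage or bodywork services → Food Service Registration required.
Art. IV. employees 68 ≤ 69; years in business 18 > 12 → Compliance Permit required.
Art. V. sells alcoholic beverages; prepares food on-site; employees 68 ≥ 36 → Liquor Permit not required.
Art. VI. years in business 18 ≤ 21; employees 68 ≤ 117; sells alcoholic beverages → New Business Authorization not required.
Art. VII. sells alcoholic beverages; years in business 18 ≥ 5 → Liquor Certificate not required.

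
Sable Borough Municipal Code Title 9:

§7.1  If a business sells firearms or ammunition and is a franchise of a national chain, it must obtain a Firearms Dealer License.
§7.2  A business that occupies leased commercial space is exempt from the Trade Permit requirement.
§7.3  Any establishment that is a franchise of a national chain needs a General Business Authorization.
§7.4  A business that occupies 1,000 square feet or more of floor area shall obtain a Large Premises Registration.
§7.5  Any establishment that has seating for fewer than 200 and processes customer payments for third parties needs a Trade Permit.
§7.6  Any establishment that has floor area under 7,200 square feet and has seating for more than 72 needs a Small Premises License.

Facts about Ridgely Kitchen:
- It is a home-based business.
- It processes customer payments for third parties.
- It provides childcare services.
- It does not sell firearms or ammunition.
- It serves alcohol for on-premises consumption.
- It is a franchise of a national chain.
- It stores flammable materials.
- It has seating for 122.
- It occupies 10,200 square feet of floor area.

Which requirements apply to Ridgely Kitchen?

General Business Authorization, Large Premises Registration, Trade Permit

§7.1 does not sell firearms or ammunition; is a franchise of a national chain → Firearms Dealer License not required.
§7.2 is a home-based business (not: occupies leased commercial space) → Trade Permit exemption does not apply.
§7.3 is a franchise of a national chain → General Business Authorization required.
§7.4 floor area 10,200 square feet ≥ 1,000 square feet → Large Premises Registration required.
§7.5 seating 122 < 200; processes customer payments for third parties → Trade Permit required.
§7.6 floor area 10,200 square feet ≥ 7,200 square feet; seating 122 > 72 → Small Premises License not required.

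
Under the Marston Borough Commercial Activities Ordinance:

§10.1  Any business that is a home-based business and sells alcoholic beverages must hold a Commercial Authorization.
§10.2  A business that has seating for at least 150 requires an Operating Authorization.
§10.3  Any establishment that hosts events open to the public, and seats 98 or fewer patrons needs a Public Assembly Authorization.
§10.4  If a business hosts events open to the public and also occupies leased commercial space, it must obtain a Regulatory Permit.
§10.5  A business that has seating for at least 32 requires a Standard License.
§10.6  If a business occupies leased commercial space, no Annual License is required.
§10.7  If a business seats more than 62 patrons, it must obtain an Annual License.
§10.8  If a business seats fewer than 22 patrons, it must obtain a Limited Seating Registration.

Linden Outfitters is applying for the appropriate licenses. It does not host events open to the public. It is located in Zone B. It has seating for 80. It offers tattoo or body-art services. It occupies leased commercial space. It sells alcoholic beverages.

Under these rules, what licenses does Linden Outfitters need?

§10.1 occupies leased commercial space (not: is a home-based business); sells alcoholic beverages → Commercial Authorization not required.
§10.2 seating 80 < 150 → Operating Authorization not required.
§10.3 does not host events open to the public; seating 80 ≤ 98 → Public Assembly Authorization not required.
§10.4 does not host events open to the public; occupies leased commercial space → Regulatory Permit not required.
§10.5 seating 80 ≥ 32 → Standard License required.
§10.6 occupies leased commercial space → exempt from Annual License.
§10.7 seating 80 > 62 → Annual License required.
§10.8 seating 80 ≥ 22 → Limited Seating Registration not required.

Standard License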